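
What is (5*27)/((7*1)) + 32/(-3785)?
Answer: 510751/26495 ≈ 19.277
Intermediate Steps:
(5*27)/((7*1)) + 32/(-3785) = 135/7 + 32*(-1/3785) = 135*(⅐) - 32/3785 = 135/7 - 32/3785 = 510751/26495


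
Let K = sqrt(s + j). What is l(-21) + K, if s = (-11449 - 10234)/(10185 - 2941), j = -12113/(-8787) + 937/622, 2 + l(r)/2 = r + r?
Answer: -88 + 59*I*sqrt(3047811228386607)/9898045854 ≈ -88.0 + 0.32908*I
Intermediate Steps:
l(r) = -4 + 4*r (l(r) = -4 + 2*(r + r) = -4 + 2*(2*r) = -4 + 4*r)
j = 15767705/5465514 (j = -12113*(-1/8787) + 937*(1/622) = 12113/8787 + 937/622 = 15767705/5465514 ≈ 2.8849)
s = -21683/7244 ≈ -2.9932
K = 59*I*sqrt(3047811228386607)/9898045854 (K = sqrt(-21683/7244 + 15767705/5465514) = sqrt(-2143742521/19796091708) = 59*I*sqrt(3047811228386607)/9898045854 ≈ 0.32908*I)
l(-21) + K = (-4 + 4*(-21)) + 59*I*sqrt(3047811228386607)/9898045854 = (-4 - 84) + 59*I*sqrt(3047811228386607)/9898045854 = -88 + 59*I*sqrt(3047811228386607)/9898045854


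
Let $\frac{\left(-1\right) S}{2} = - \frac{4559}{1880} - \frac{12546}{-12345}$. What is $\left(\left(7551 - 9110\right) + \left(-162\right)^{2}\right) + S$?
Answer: $\frac{81272295}{3292} \approx 24688.0$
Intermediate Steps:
$S = \frac{9275}{3292}$ ($S = - 2 \left(- \frac{4559}{1880} - \frac{12546}{-12345}\right) = - 2 \left(\left(-4559\right) \frac{1}{1880} - - \frac{4182}{4115}\right) = - 2 \left(- \frac{97}{40} + \frac{4182}{4115}\right) = \left(-2\right) \left(- \frac{9275}{6584}\right) = \frac{9275}{3292} \approx 2.8174$)
$\left(\left(7551 - 9110\right) + \left(-162\right)^{2}\right) + S = \left(\left(7551 - 9110\right) + \left(-162\right)^{2}\right) + \frac{9275}{3292} = \left(-1559 + 26244\right) + \frac{9275}{3292} = 24685 + \frac{9275}{3292} = \frac{81272295}{3292}$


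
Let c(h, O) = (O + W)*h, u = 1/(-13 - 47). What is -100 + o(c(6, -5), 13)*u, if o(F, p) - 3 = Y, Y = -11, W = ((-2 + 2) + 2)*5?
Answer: -1498/15 ≈ -99.867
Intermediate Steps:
W = 10 (W = (0 + 2)*5 = 2*5 = 10)
u = -1/60 (u = 1/(-60) = -1/60 ≈ -0.016667)
c(h, O) = h*(10 + O) (c(h, O) = (O + 10)*h = (10 + O)*h = h*(10 + O))
o(F, p) = -8 (o(F, p) = 3 - 11 = -8)
-100 + o(c(6, -5), 13)*u = -100 - 8*(-1/60) = -100 + 2/15 = -1498/15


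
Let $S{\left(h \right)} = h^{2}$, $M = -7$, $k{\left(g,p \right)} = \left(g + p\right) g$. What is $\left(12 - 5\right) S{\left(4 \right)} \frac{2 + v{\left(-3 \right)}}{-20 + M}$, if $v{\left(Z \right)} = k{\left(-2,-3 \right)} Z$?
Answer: $\frac{3136}{27} \approx 116.15$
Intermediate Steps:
$k{\left(g,p \right)} = g \left(g + p\right)$
$v{\left(Z \right)} = 10 Z$ ($v{\left(Z \right)} = - 2 \left(-2 - 3\right) Z = \left(-2\right) \left(-5\right) Z = 10 Z$)
$\left(12 - 5\right) S{\left(4 \right)} \frac{2 + v{\left(-3 \right)}}{-20 + M} = \left(12 - 5\right) 4^{2} \frac{2 + 10 \left(-3\right)}{-20 - 7} = 7 \cdot 16 \frac{2 - 30}{-27} = 112 \left(\left(-28\right) \left(- \frac{1}{27}\right)\right) = 112 \cdot \frac{28}{27} = \frac{3136}{27}$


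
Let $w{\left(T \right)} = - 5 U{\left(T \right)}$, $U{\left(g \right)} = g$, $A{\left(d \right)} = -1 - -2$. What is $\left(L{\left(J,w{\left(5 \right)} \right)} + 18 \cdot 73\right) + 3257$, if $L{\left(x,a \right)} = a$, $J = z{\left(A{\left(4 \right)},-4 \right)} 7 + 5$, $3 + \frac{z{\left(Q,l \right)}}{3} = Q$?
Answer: $4546$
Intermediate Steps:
$A{\left(d \right)} = 1$ ($A{\left(d \right)} = -1 + 2 = 1$)
$z{\left(Q,l \right)} = -9 + 3 Q$
$J = -37$ ($J = \left(-9 + 3 \cdot 1\right) 7 + 5 = \left(-9 + 3\right) 7 + 5 = \left(-6\right) 7 + 5 = -42 + 5 = -37$)
$w{\left(T \right)} = - 5 T$
$\left(L{\left(J,w{\left(5 \right)} \right)} + 18 \cdot 73\right) + 3257 = \left(\left(-5\right) 5 + 18 \cdot 73\right) + 3257 = \left(-25 + 1314\right) + 3257 = 1289 + 3257 = 4546$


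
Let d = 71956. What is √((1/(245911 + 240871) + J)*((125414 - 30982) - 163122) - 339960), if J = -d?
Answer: √292778841123889652185/243391 ≈ 70302.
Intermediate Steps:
J = -71956 (J = -1*71956 = -71956)
√((1/(245911 + 240871) + J)*((125414 - 30982) - 163122) - 339960) = √((1/(245911 + 240871) - 71956)*((125414 - 30982) - 163122) - 339960) = √((1/486782 - 71956)*(94432 - 163122) - 339960) = √((1/486782 - 71956)*(-68690) - 339960) = √(-35026885591/486782*(-68690) - 339960) = √(1202998385622895/243391 - 339960) = √(1202915642418535/243391) = √292778841123889652185/243391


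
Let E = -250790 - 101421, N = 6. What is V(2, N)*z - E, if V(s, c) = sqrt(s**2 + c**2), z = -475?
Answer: 352211 - 950*sqrt(10) ≈ 3.4921e+5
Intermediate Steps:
V(s, c) = sqrt(c**2 + s**2)
E = -352211
V(2, N)*z - E = sqrt(6**2 + 2**2)*(-475) - 1*(-352211) = sqrt(36 + 4)*(-475) + 352211 = sqrt(40)*(-475) + 352211 = (2*sqrt(10))*(-475) + 352211 = -950*sqrt(10) + 352211 = 352211 - 950*sqrt(10)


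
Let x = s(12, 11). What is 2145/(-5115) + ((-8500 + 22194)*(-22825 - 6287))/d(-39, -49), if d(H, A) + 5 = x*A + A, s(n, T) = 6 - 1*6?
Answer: 2059741811/279 ≈ 7.3826e+6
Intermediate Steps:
s(n, T) = 0 (s(n, T) = 6 - 6 = 0)
x = 0
d(H, A) = -5 + A (d(H, A) = -5 + (0*A + A) = -5 + (0 + A) = -5 + A)
2145/(-5115) + ((-8500 + 22194)*(-22825 - 6287))/d(-39, -49) = 2145/(-5115) + ((-8500 + 22194)*(-22825 - 6287))/(-5 - 49) = 2145*(-1/5115) + (13694*(-29112))/(-54) = -13/31 - 398659728*(-1/54) = -13/31 + 66443288/9 = 2059741811/279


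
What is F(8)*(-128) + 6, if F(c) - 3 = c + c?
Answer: -2426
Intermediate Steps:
F(c) = 3 + 2*c (F(c) = 3 + (c + c) = 3 + 2*c)
F(8)*(-128) + 6 = (3 + 2*8)*(-128) + 6 = (3 + 16)*(-128) + 6 = 19*(-128) + 6 = -2432 + 6 = -2426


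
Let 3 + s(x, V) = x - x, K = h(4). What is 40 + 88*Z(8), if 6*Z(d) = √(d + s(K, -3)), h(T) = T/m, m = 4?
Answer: 40 + 44*√5/3 ≈ 72.796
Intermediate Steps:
h(T) = T/4
K = 1 (K = (¼)*4 = 1)
s(x, V) = -3 (s(x, V) = -3 + (x - x) = -3 + 0 = -3)
Z(d) = √(-3 + d)/6 (Z(d) = √(d - 3)/6 = √(-3 + d)/6)
40 + 88*Z(8) = 40 + 88*(√(-3 + 8)/6) = 40 + 88*(√5/6) = 40 + 44*√5/3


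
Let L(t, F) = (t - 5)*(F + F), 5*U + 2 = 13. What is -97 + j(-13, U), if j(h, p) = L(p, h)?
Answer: -121/5 ≈ -24.200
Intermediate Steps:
U = 11/5 (U = -⅖ + (⅕)*13 = -⅖ + 13/5 = 11/5 ≈ 2.2000)
L(t, F) = 2*F*(-5 + t) (L(t, F) = (-5 + t)*(2*F) = 2*F*(-5 + t))
j(h, p) = 2*h*(-5 + p)
-97 + j(-13, U) = -97 + 2*(-13)*(-5 + 11/5) = -97 + 2*(-13)*(-14/5) = -97 + 364/5 = -121/5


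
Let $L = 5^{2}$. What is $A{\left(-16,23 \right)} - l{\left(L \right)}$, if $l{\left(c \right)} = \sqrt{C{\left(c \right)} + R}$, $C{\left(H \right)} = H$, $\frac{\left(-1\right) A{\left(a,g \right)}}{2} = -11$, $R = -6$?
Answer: $22 - \sqrt{19} \approx 17.641$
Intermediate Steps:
$A{\left(a,g \right)} = 22$ ($A{\left(a,g \right)} = \left(-2\right) \left(-11\right) = 22$)
$L = 25$
$l{\left(c \right)} = \sqrt{-6 + c}$ ($l{\left(c \right)} = \sqrt{c - 6} = \sqrt{-6 + c}$)
$A{\left(-16,23 \right)} - l{\left(L \right)} = 22 - \sqrt{-6 + 25} = 22 - \sqrt{19}$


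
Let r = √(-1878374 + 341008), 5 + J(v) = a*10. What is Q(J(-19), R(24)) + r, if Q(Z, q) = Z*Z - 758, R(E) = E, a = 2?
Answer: -533 + I*√1537366 ≈ -533.0 + 1239.9*I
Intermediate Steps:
J(v) = 15 (J(v) = -5 + 2*10 = -5 + 20 = 15)
Q(Z, q) = -758 + Z² (Q(Z, q) = Z² - 758 = -758 + Z²)
r = I*√1537366 (r = √(-1537366) = I*√1537366 ≈ 1239.9*I)
Q(J(-19), R(24)) + r = (-758 + 15²) + I*√1537366 = (-758 + 225) + I*√1537366 = -533 + I*√1537366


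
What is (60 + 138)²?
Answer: 39204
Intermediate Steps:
(60 + 138)² = 198² = 39204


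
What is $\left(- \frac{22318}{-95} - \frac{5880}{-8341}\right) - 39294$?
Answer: $- \frac{1628929268}{41705} \approx -39058.0$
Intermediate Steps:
$\left(- \frac{22318}{-95} - \frac{5880}{-8341}\right) - 39294 = \left(\left(-22318\right) \left(- \frac{1}{95}\right) - - \frac{5880}{8341}\right) - 39294 = \left(\frac{22318}{95} + \frac{5880}{8341}\right) - 39294 = \frac{9827002}{41705} - 39294 = - \frac{1628929268}{41705}$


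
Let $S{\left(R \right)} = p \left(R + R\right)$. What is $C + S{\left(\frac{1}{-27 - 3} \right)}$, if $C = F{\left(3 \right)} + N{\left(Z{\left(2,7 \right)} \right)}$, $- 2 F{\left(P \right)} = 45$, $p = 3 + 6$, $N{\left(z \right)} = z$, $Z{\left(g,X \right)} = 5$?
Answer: $- \frac{181}{10} \approx -18.1$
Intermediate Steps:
$p = 9$
$F{\left(P \right)} = - \frac{45}{2}$ ($F{\left(P \right)} = \left(- \frac{1}{2}\right) 45 = - \frac{45}{2}$)
$C = - \frac{35}{2}$ ($C = - \frac{45}{2} + 5 = - \frac{35}{2} \approx -17.5$)
$S{\left(R \right)} = 18 R$ ($S{\left(R \right)} = 9 \left(R + R\right) = 9 \cdot 2 R = 18 R$)
$C + S{\left(\frac{1}{-27 - 3} \right)} = - \frac{35}{2} + \frac{18}{-27 - 3} = - \frac{35}{2} + \frac{18}{-30} = - \frac{35}{2} + 18 \left(- \frac{1}{30}\right) = - \frac{35}{2} - \frac{3}{5} = - \frac{181}{10}$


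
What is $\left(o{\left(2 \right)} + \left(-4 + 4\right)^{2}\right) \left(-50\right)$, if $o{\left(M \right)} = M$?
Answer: $-100$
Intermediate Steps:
$\left(o{\left(2 \right)} + \left(-4 + 4\right)^{2}\right) \left(-50\right) = \left(2 + \left(-4 + 4\right)^{2}\right) \left(-50\right) = \left(2 + 0^{2}\right) \left(-50\right) = \left(2 + 0\right) \left(-50\right) = 2 \left(-50\right) = -100$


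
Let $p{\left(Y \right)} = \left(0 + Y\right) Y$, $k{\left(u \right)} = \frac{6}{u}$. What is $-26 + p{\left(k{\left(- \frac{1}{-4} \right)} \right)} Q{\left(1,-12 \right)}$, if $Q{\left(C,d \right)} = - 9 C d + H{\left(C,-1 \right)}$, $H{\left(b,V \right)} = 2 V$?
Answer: $61030$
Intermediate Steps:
$Q{\left(C,d \right)} = -2 - 9 C d$ ($Q{\left(C,d \right)} = - 9 C d + 2 \left(-1\right) = - 9 C d - 2 = -2 - 9 C d$)
$p{\left(Y \right)} = Y^{2}$ ($p{\left(Y \right)} = Y Y = Y^{2}$)
$-26 + p{\left(k{\left(- \frac{1}{-4} \right)} \right)} Q{\left(1,-12 \right)} = -26 + \left(\frac{6}{\left(-1\right) \frac{1}{-4}}\right)^{2} \left(-2 - 9 \left(-12\right)\right) = -26 + \left(\frac{6}{\left(-1\right) \left(- \frac{1}{4}\right)}\right)^{2} \left(-2 + 108\right) = -26 + \left(6 \frac{1}{\frac{1}{4}}\right)^{2} \cdot 106 = -26 + \left(6 \cdot 4\right)^{2} \cdot 106 = -26 + 24^{2} \cdot 106 = -26 + 576 \cdot 106 = -26 + 61056 = 61030$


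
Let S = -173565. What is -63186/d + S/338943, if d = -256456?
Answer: -3849222207/14487327668 ≈ -0.26570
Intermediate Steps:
-63186/d + S/338943 = -63186/(-256456) - 173565/338943 = -63186*(-1/256456) - 173565*1/338943 = 31593/128228 - 57855/112981 = -3849222207/14487327668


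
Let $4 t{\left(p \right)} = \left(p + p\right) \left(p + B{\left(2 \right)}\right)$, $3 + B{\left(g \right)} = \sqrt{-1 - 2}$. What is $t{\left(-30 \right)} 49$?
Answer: $24255 - 735 i \sqrt{3} \approx 24255.0 - 1273.1 i$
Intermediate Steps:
$B{\left(g \right)} = -3 + i \sqrt{3}$ ($B{\left(g \right)} = -3 + \sqrt{-1 - 2} = -3 + \sqrt{-3} = -3 + i \sqrt{3}$)
$t{\left(p \right)} = \frac{p \left(-3 + p + i \sqrt{3}\right)}{2}$ ($t{\left(p \right)} = \frac{\left(p + p\right) \left(p - \left(3 - i \sqrt{3}\right)\right)}{4} = \frac{2 p \left(-3 + p + i \sqrt{3}\right)}{4} = \frac{p \left(-3 + p + i \sqrt{3}\right)}{2}$)
$t{\left(-30 \right)} 49 = \frac{1}{2} \left(-30\right) \left(-3 - 30 + i \sqrt{3}\right) 49 = \frac{1}{2} \left(-30\right) \left(-33 + i \sqrt{3}\right) 49 = \left(495 - 15 i \sqrt{3}\right) 49 = 24255 - 735 i \sqrt{3}$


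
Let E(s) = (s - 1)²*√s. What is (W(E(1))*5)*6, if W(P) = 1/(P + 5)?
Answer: 6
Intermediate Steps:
E(s) = √s*(-1 + s)² (E(s) = (-1 + s)²*√s = √s*(-1 + s)²)
W(P) = 1/(5 + P)
(W(E(1))*5)*6 = (5/(5 + √1*(-1 + 1)²))*6 = (5/(5 + 1*0²))*6 = (5/(5 + 1*0))*6 = (5/(5 + 0))*6 = (5/5)*6 = ((⅕)*5)*6 = 1*6 = 6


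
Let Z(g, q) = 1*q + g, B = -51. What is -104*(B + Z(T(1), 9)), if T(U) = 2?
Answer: 4160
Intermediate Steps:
Z(g, q) = g + q (Z(g, q) = q + g = g + q)
-104*(B + Z(T(1), 9)) = -104*(-51 + (2 + 9)) = -104*(-51 + 11) = -104*(-40) = 4160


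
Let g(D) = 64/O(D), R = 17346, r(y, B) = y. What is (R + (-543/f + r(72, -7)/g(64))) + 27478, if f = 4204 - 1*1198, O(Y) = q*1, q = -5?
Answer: 179631323/4008 ≈ 44818.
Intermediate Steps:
O(Y) = -5 (O(Y) = -5*1 = -5)
f = 3006 (f = 4204 - 1198 = 3006)
g(D) = -64/5 (g(D) = 64/(-5) = 64*(-⅕) = -64/5)
(R + (-543/f + r(72, -7)/g(64))) + 27478 = (17346 + (-543/3006 + 72/(-64/5))) + 27478 = (17346 + (-543*1/3006 + 72*(-5/64))) + 27478 = (17346 + (-181/1002 - 45/8)) + 27478 = (17346 - 23269/4008) + 27478 = 69499499/4008 + 27478 = 179631323/4008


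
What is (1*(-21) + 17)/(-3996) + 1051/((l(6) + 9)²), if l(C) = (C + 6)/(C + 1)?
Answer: 5717014/624375 ≈ 9.1564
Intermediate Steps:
l(C) = (6 + C)/(1 + C)
(1*(-21) + 17)/(-3996) + 1051/((l(6) + 9)²) = (1*(-21) + 17)/(-3996) + 1051/(((6 + 6)/(1 + 6) + 9)²) = (-21 + 17)*(-1/3996) + 1051/((12/7 + 9)²) = -4*(-1/3996) + 1051/(((⅐)*12 + 9)²) = 1/999 + 1051/((12/7 + 9)²) = 1/999 + 1051/((75/7)²) = 1/999 + 1051/(5625/49) = 1/999 + 1051*(49/5625) = 1/999 + 51499/5625 = 5717014/624375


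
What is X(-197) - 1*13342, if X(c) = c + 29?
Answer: -13510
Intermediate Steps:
X(c) = 29 + c
X(-197) - 1*13342 = (29 - 197) - 1*13342 = -168 - 13342 = -13510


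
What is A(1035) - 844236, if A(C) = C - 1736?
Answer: -844937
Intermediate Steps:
A(C) = -1736 + C
A(1035) - 844236 = (-1736 + 1035) - 844236 = -701 - 844236 = -844937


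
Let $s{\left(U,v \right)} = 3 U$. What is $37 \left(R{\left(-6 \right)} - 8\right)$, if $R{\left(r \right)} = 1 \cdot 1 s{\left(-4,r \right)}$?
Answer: $-740$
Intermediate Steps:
$R{\left(r \right)} = -12$ ($R{\left(r \right)} = 1 \cdot 1 \cdot 3 \left(-4\right) = 1 \left(-12\right) = -12$)
$37 \left(R{\left(-6 \right)} - 8\right) = 37 \left(-12 - 8\right) = 37 \left(-20\right) = -740$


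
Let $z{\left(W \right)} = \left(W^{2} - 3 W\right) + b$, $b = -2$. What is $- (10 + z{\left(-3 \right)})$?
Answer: $-26$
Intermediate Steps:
$z{\left(W \right)} = -2 + W^{2} - 3 W$ ($z{\left(W \right)} = \left(W^{2} - 3 W\right) - 2 = -2 + W^{2} - 3 W$)
$- (10 + z{\left(-3 \right)}) = - (10 - \left(-7 - 9\right)) = - (10 + \left(-2 + 9 + 9\right)) = - (10 + 16) = \left(-1\right) 26 = -26$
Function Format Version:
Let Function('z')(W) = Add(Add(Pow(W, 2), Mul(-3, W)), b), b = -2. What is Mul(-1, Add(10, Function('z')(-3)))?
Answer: -26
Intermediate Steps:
Function('z')(W) = Add(-2, Pow(W, 2), Mul(-3, W)) (Function('z')(W) = Add(Add(Pow(W, 2), Mul(-3, W)), -2) = Add(-2, Pow(W, 2), Mul(-3, W)))
Mul(-1, Add(10, Function('z')(-3))) = Mul(-1, Add(10, Add(-2, Pow(-3, 2), Mul(-3, -3)))) = Mul(-1, Add(10, Add(-2, 9, 9))) = Mul(-1, Add(10, 16)) = Mul(-1, 26) = -26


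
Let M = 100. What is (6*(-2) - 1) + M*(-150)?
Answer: -15013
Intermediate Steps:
(6*(-2) - 1) + M*(-150) = (6*(-2) - 1) + 100*(-150) = (-12 - 1) - 15000 = -13 - 15000 = -15013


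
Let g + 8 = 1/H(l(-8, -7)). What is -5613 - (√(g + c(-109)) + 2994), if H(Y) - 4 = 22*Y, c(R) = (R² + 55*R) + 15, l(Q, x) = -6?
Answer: -8607 - √1508606/16 ≈ -8683.8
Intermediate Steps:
c(R) = 15 + R² + 55*R
H(Y) = 4 + 22*Y
g = -1025/128 (g = -8 + 1/(4 + 22*(-6)) = -8 + 1/(4 - 132) = -8 + 1/(-128) = -8 - 1/128 = -1025/128 ≈ -8.0078)
-5613 - (√(g + c(-109)) + 2994) = -5613 - (√(-1025/128 + (15 + (-109)² + 55*(-109))) + 2994) = -5613 - (√(-1025/128 + (15 + 11881 - 5995)) + 2994) = -5613 - (√(-1025/128 + 5901) + 2994) = -5613 - (√(754303/128) + 2994) = -5613 - (√1508606/16 + 2994) = -5613 - (2994 + √1508606/16) = -5613 + (-2994 - √1508606/16) = -8607 - √1508606/16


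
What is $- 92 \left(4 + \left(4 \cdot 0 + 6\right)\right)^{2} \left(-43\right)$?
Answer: $395600$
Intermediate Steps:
$- 92 \left(4 + \left(4 \cdot 0 + 6\right)\right)^{2} \left(-43\right) = - 92 \left(4 + \left(0 + 6\right)\right)^{2} \left(-43\right) = - 92 \left(4 + 6\right)^{2} \left(-43\right) = - 92 \cdot 10^{2} \left(-43\right) = \left(-92\right) 100 \left(-43\right) = \left(-9200\right) \left(-43\right) = 395600$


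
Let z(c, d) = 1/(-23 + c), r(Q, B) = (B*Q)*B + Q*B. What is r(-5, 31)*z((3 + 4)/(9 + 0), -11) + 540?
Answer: 3816/5 ≈ 763.20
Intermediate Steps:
r(Q, B) = B*Q + Q*B² (r(Q, B) = Q*B² + B*Q = B*Q + Q*B²)
r(-5, 31)*z((3 + 4)/(9 + 0), -11) + 540 = (31*(-5)*(1 + 31))/(-23 + (3 + 4)/(9 + 0)) + 540 = (31*(-5)*32)/(-23 + 7/9) + 540 = -4960/(-23 + 7*(⅑)) + 540 = -4960/(-23 + 7/9) + 540 = -4960/(-200/9) + 540 = -4960*(-9/200) + 540 = 1116/5 + 540 = 3816/5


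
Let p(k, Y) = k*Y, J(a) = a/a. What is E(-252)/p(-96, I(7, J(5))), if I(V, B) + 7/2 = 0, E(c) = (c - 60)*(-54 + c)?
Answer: 1989/7 ≈ 284.14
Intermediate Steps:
J(a) = 1
E(c) = (-60 + c)*(-54 + c)
I(V, B) = -7/2 (I(V, B) = -7/2 + 0 = -7/2)
p(k, Y) = Y*k
E(-252)/p(-96, I(7, J(5))) = (3240 + (-252)**2 - 114*(-252))/((-7/2*(-96))) = (3240 + 63504 + 28728)/336 = 95472*(1/336) = 1989/7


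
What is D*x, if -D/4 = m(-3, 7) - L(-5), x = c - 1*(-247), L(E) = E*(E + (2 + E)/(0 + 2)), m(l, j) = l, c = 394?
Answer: 91022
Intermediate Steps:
L(E) = E*(1 + 3*E/2) (L(E) = E*(E + (2 + E)/2) = E*(E + (2 + E)*(½)) = E*(E + (1 + E/2)) = E*(1 + 3*E/2))
x = 641 (x = 394 - 1*(-247) = 394 + 247 = 641)
D = 142 (D = -4*(-3 - (-5)*(2 + 3*(-5))/2) = -4*(-3 - (-5)*(2 - 15)/2) = -4*(-3 - (-5)*(-13)/2) = -4*(-3 - 1*65/2) = -4*(-3 - 65/2) = -4*(-71/2) = 142)
D*x = 142*641 = 91022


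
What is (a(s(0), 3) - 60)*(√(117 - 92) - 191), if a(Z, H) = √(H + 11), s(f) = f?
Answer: 11160 - 186*√14 ≈ 10464.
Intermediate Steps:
a(Z, H) = √(11 + H)
(a(s(0), 3) - 60)*(√(117 - 92) - 191) = (√(11 + 3) - 60)*(√(117 - 92) - 191) = (√14 - 60)*(√25 - 191) = (-60 + √14)*(5 - 191) = (-60 + √14)*(-186) = 11160 - 186*√14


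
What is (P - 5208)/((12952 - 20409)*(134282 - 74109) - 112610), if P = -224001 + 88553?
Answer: 140656/448822671 ≈ 0.00031339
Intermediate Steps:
P = -135448
(P - 5208)/((12952 - 20409)*(134282 - 74109) - 112610) = (-135448 - 5208)/((12952 - 20409)*(134282 - 74109) - 112610) = -140656/(-7457*60173 - 112610) = -140656/(-448710061 - 112610) = -140656/(-448822671) = -140656*(-1/448822671) = 140656/448822671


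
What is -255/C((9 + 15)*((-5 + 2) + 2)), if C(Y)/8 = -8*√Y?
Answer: -85*I*√6/256 ≈ -0.81331*I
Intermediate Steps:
C(Y) = -64*√Y (C(Y) = 8*(-8*√Y) = -64*√Y)
-255/C((9 + 15)*((-5 + 2) + 2)) = -255*(-1/(64*√(9 + 15)*√((-5 + 2) + 2))) = -255*(-√6/(768*√(-3 + 2))) = -255*I*√6/768 = -85*I*√6/256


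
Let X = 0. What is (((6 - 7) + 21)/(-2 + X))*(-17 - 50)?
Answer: 670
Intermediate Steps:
(((6 - 7) + 21)/(-2 + X))*(-17 - 50) = (((6 - 7) + 21)/(-2 + 0))*(-17 - 50) = ((-1 + 21)/(-2))*(-67) = (20*(-1/2))*(-67) = -10*(-67) = 670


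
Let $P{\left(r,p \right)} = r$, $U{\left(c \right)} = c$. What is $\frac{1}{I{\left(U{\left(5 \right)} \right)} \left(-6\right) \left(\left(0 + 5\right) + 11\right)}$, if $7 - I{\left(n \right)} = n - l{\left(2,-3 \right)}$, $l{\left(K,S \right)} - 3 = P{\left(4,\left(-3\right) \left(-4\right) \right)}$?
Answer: $- \frac{1}{864} \approx -0.0011574$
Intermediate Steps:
$l{\left(K,S \right)} = 7$ ($l{\left(K,S \right)} = 3 + 4 = 7$)
$I{\left(n \right)} = 14 - n$ ($I{\left(n \right)} = 7 - \left(n - 7\right) = 7 - \left(-7 + n\right) = 14 - n$)
$\frac{1}{I{\left(U{\left(5 \right)} \right)} \left(-6\right) \left(\left(0 + 5\right) + 11\right)} = \frac{1}{\left(14 - 5\right) \left(-6\right) \left(\left(0 + 5\right) + 11\right)} = \frac{1}{\left(14 - 5\right) \left(-6\right) \left(5 + 11\right)} = \frac{1}{9 \left(-6\right) 16} = \frac{1}{\left(-54\right) 16} = \frac{1}{-864} = - \frac{1}{864}$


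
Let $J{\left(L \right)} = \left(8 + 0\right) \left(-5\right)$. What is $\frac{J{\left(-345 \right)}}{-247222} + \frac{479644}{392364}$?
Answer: $\frac{14824280441}{12125126601} \approx 1.2226$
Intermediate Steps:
$J{\left(L \right)} = -40$ ($J{\left(L \right)} = 8 \left(-5\right) = -40$)
$\frac{J{\left(-345 \right)}}{-247222} + \frac{479644}{392364} = - \frac{40}{-247222} + \frac{479644}{392364} = \left(-40\right) \left(- \frac{1}{247222}\right) + 479644 \cdot \frac{1}{392364} = \frac{20}{123611} + \frac{119911}{98091} = \frac{14824280441}{12125126601}$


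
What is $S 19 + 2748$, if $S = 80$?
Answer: $4268$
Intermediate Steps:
$S 19 + 2748 = 80 \cdot 19 + 2748 = 1520 + 2748 = 4268$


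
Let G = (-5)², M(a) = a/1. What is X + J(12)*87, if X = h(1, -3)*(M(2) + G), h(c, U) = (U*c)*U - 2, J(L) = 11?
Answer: 1146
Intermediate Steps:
M(a) = a (M(a) = a*1 = a)
G = 25
h(c, U) = -2 + c*U² (h(c, U) = c*U² - 2 = -2 + c*U²)
X = 189 (X = (-2 + 1*(-3)²)*(2 + 25) = (-2 + 1*9)*27 = (-2 + 9)*27 = 7*27 = 189)
X + J(12)*87 = 189 + 11*87 = 189 + 957 = 1146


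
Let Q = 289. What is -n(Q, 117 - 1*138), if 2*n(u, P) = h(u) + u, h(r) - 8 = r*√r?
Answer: -2605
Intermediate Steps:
h(r) = 8 + r^(3/2) (h(r) = 8 + r*√r = 8 + r^(3/2))
n(u, P) = 4 + u/2 + u^(3/2)/2 (n(u, P) = ((8 + u^(3/2)) + u)/2 = (8 + u + u^(3/2))/2 = 4 + u/2 + u^(3/2)/2)
-n(Q, 117 - 1*138) = -(4 + (½)*289 + 289^(3/2)/2) = -(4 + 289/2 + (½)*4913) = -(4 + 289/2 + 4913/2) = -1*2605 = -2605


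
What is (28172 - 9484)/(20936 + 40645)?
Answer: 18688/61581 ≈ 0.30347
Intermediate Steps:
(28172 - 9484)/(20936 + 40645) = 18688/61581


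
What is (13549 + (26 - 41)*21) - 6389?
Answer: 6845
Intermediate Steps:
(13549 + (26 - 41)*21) - 6389 = (13549 - 15*21) - 6389 = (13549 - 315) - 6389 = 13234 - 6389 = 6845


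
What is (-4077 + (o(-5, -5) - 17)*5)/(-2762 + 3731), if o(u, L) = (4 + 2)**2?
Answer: -3982/969 ≈ -4.1094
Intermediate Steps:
o(u, L) = 36 (o(u, L) = 6**2 = 36)
(-4077 + (o(-5, -5) - 17)*5)/(-2762 + 3731) = (-4077 + (36 - 17)*5)/(-2762 + 3731) = (-4077 + 19*5)/969 = (-4077 + 95)*(1/969) = -3982*1/969 = -3982/969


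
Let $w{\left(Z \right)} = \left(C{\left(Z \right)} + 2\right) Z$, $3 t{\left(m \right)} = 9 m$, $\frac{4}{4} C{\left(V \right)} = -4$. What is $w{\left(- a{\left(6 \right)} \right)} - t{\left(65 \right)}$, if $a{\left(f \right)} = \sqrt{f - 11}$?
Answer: $-195 + 2 i \sqrt{5} \approx -195.0 + 4.4721 i$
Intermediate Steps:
$C{\left(V \right)} = -4$
$a{\left(f \right)} = \sqrt{-11 + f}$
$t{\left(m \right)} = 3 m$ ($t{\left(m \right)} = \frac{9 m}{3} = 3 m$)
$w{\left(Z \right)} = - 2 Z$ ($w{\left(Z \right)} = \left(-4 + 2\right) Z = - 2 Z$)
$w{\left(- a{\left(6 \right)} \right)} - t{\left(65 \right)} = - 2 \left(- \sqrt{-11 + 6}\right) - 3 \cdot 65 = - 2 \left(- \sqrt{-5}\right) - 195 = - 2 \left(- i \sqrt{5}\right) - 195 = 2 i \sqrt{5} - 195 = -195 + 2 i \sqrt{5}$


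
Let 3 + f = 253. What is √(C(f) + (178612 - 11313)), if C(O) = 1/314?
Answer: √16495012518/314 ≈ 409.02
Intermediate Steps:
f = 250 (f = -3 + 253 = 250)
C(O) = 1/314
√(C(f) + (178612 - 11313)) = √(1/314 + (178612 - 11313)) = √(1/314 + 167299) = √(52531887/314) = √16495012518/314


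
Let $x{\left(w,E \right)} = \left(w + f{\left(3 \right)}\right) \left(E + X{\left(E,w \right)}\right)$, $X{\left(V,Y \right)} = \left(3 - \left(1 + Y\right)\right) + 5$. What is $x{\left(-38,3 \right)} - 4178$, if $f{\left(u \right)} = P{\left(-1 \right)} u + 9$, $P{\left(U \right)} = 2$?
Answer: $-5282$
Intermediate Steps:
$X{\left(V,Y \right)} = 7 - Y$ ($X{\left(V,Y \right)} = \left(2 - Y\right) + 5 = 7 - Y$)
$f{\left(u \right)} = 9 + 2 u$ ($f{\left(u \right)} = 2 u + 9 = 9 + 2 u$)
$x{\left(w,E \right)} = \left(15 + w\right) \left(7 + E - w\right)$ ($x{\left(w,E \right)} = \left(w + \left(9 + 2 \cdot 3\right)\right) \left(E - \left(-7 + w\right)\right) = \left(w + \left(9 + 6\right)\right) \left(7 + E - w\right) = \left(w + 15\right) \left(7 + E - w\right) = \left(15 + w\right) \left(7 + E - w\right)$)
$x{\left(-38,3 \right)} - 4178 = \left(105 - \left(-38\right)^{2} - -304 + 15 \cdot 3 + 3 \left(-38\right)\right) - 4178 = \left(105 - 1444 + 304 + 45 - 114\right) - 4178 = -1104 - 4178 = -5282$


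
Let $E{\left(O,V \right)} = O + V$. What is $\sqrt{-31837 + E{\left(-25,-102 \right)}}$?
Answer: $2 i \sqrt{7991} \approx 178.78 i$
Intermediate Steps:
$\sqrt{-31837 + E{\left(-25,-102 \right)}} = \sqrt{-31837 - 127} = \sqrt{-31964} = 2 i \sqrt{7991}$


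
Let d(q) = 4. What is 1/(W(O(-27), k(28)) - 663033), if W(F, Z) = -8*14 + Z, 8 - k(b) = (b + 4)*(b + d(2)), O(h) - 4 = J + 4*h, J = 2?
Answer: -1/664161 ≈ -1.5057e-6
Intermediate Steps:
O(h) = 6 + 4*h (O(h) = 4 + (2 + 4*h) = 6 + 4*h)
k(b) = 8 - (4 + b)**2 (k(b) = 8 - (b + 4)*(b + 4) = 8 - (4 + b)*(4 + b) = 8 - (4 + b)**2)
W(F, Z) = -112 + Z
1/(W(O(-27), k(28)) - 663033) = 1/((-112 + (-8 - 1*28**2 - 8*28)) - 663033) = 1/((-112 + (-8 - 1*784 - 224)) - 663033) = 1/((-112 + (-8 - 784 - 224)) - 663033) = 1/((-112 - 1016) - 663033) = 1/(-1128 - 663033) = 1/(-664161) = -1/664161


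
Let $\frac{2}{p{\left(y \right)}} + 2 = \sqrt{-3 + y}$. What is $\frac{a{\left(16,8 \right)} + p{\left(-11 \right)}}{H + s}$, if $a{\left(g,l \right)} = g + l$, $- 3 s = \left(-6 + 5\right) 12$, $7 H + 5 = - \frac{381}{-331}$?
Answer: $\frac{35417}{5139} - \frac{331 i \sqrt{14}}{10278} \approx 6.8918 - 0.1205 i$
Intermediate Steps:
$p{\left(y \right)} = \frac{2}{-2 + \sqrt{-3 + y}}$
$H = - \frac{182}{331}$ ($H = - \frac{5}{7} + \frac{\left(-381\right) \frac{1}{-331}}{7} = - \frac{5}{7} + \frac{\left(-381\right) \left(- \frac{1}{331}\right)}{7} = - \frac{5}{7} + \frac{1}{7} \cdot \frac{381}{331} = - \frac{5}{7} + \frac{381}{2317} = - \frac{182}{331} \approx -0.54985$)
$s = 4$ ($s = - \frac{\left(-6 + 5\right) 12}{3} = - \frac{\left(-1\right) 12}{3} = \left(- \frac{1}{3}\right) \left(-12\right) = 4$)
$\frac{a{\left(16,8 \right)} + p{\left(-11 \right)}}{H + s} = \frac{\left(16 + 8\right) + \frac{2}{-2 + \sqrt{-3 - 11}}}{- \frac{182}{331} + 4} = \frac{24 + \frac{2}{-2 + \sqrt{-14}}}{\frac{1142}{331}} = \left(24 + \frac{2}{-2 + i \sqrt{14}}\right) \frac{331}{1142} = \frac{3972}{571} + \frac{331}{571 \left(-2 + i \sqrt{14}\right)}$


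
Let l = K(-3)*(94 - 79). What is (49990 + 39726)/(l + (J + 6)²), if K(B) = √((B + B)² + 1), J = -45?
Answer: 344591/5821 - 10195*√37/17463 ≈ 55.647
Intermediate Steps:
K(B) = √(1 + 4*B²) (K(B) = √((2*B)² + 1) = √(4*B² + 1) = √(1 + 4*B²))
l = 15*√37 (l = √(1 + 4*(-3)²)*(94 - 79) = √(1 + 4*9)*15 = √(1 + 36)*15 = √37*15 = 15*√37 ≈ 91.241)
(49990 + 39726)/(l + (J + 6)²) = (49990 + 39726)/(15*√37 + (-45 + 6)²) = 89716/(15*√37 + (-39)²) = 89716/(15*√37 + 1521) = 89716/(1521 + 15*√37)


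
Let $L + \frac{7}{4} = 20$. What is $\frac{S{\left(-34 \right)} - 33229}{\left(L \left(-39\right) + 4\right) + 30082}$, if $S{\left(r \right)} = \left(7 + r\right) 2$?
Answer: $- \frac{133132}{117497} \approx -1.1331$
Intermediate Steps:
$L = \frac{73}{4}$ ($L = - \frac{7}{4} + 20 = \frac{73}{4} \approx 18.25$)
$S{\left(r \right)} = 14 + 2 r$
$\frac{S{\left(-34 \right)} - 33229}{\left(L \left(-39\right) + 4\right) + 30082} = \frac{\left(14 + 2 \left(-34\right)\right) - 33229}{\left(\frac{73}{4} \left(-39\right) + 4\right) + 30082} = \frac{\left(14 - 68\right) - 33229}{\left(- \frac{2847}{4} + 4\right) + 30082} = \frac{-54 - 33229}{- \frac{2831}{4} + 30082} = - \frac{33283}{\frac{117497}{4}} = \left(-33283\right) \frac{4}{117497} = - \frac{133132}{117497}$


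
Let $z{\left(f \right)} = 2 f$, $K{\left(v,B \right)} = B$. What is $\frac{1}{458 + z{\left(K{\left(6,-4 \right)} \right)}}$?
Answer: $\frac{1}{450} \approx 0.0022222$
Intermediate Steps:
$\frac{1}{458 + z{\left(K{\left(6,-4 \right)} \right)}} = \frac{1}{458 + 2 \left(-4\right)} = \frac{1}{458 - 8} = \frac{1}{450}$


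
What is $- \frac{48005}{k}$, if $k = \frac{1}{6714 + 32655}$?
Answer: $-1889908845$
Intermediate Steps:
$k = \frac{1}{39369} \approx 2.5401 \cdot 10^{-5}$
$- \frac{48005}{k} = - 48005 \frac{1}{\frac{1}{39369}} = \left(-48005\right) 39369 = -1889908845$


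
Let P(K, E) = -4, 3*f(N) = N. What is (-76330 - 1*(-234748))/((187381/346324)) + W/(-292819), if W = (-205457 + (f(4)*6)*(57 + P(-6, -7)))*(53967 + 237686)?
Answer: 27270309335823977/54868717039 ≈ 4.9701e+5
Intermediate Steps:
f(N) = N/3
W = -59798489549 (W = (-205457 + (((⅓)*4)*6)*(57 - 4))*(53967 + 237686) = (-205457 + ((4/3)*6)*53)*291653 = (-205457 + 8*53)*291653 = (-205457 + 424)*291653 = -205033*291653 = -59798489549)
(-76330 - 1*(-234748))/((187381/346324)) + W/(-292819) = (-76330 - 1*(-234748))/((187381/346324)) - 59798489549/(-292819) = (-76330 + 234748)/((187381*(1/346324))) - 59798489549*(-1/292819) = 158418/(187381/346324) + 59798489549/292819 = 158418*(346324/187381) + 59798489549/292819 = 54863955432/187381 + 59798489549/292819 = 27270309335823977/54868717039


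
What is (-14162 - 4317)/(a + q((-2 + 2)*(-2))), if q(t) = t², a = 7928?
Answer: -18479/7928 ≈ -2.3309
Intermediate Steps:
(-14162 - 4317)/(a + q((-2 + 2)*(-2))) = (-14162 - 4317)/(7928 + ((-2 + 2)*(-2))²) = -18479/(7928 + (0*(-2))²) = -18479/(7928 + 0²) = -18479/(7928 + 0) = -18479/7928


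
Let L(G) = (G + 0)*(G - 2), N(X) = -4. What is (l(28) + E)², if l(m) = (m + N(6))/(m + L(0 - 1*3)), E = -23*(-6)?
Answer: 35497764/1849 ≈ 19198.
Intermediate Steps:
E = 138
L(G) = G*(-2 + G)
l(m) = (-4 + m)/(15 + m) (l(m) = (m - 4)/(m + (0 - 1*3)*(-2 + (0 - 1*3))) = (-4 + m)/(m + (0 - 3)*(-2 + (0 - 3))) = (-4 + m)/(m - 3*(-2 - 3)) = (-4 + m)/(m - 3*(-5)) = (-4 + m)/(m + 15) = (-4 + m)/(15 + m))
(l(28) + E)² = ((-4 + 28)/(15 + 28) + 138)² = (24/43 + 138)² = (5958/43)² = 35497764/1849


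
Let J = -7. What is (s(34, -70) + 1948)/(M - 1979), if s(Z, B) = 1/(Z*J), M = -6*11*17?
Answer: -463623/738038 ≈ -0.62818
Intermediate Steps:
M = -1122 (M = -66*17 = -1122)
s(Z, B) = -1/(7*Z) (s(Z, B) = 1/(Z*(-7)) = 1/(-7*Z) = -1/(7*Z))
(s(34, -70) + 1948)/(M - 1979) = (-⅐/34 + 1948)/(-1122 - 1979) = (-⅐*1/34 + 1948)/(-3101) = (-1/238 + 1948)*(-1/3101) = (463623/238)*(-1/3101) = -463623/738038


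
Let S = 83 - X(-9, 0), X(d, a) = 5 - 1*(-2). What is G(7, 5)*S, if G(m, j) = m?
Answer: 532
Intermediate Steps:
X(d, a) = 7 (X(d, a) = 5 + 2 = 7)
S = 76 (S = 83 - 1*7 = 83 - 7 = 76)
G(7, 5)*S = 7*76 = 532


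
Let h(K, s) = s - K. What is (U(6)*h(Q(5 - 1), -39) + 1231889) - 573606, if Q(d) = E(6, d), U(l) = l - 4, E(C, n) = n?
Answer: 658197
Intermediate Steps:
U(l) = -4 + l
Q(d) = d
(U(6)*h(Q(5 - 1), -39) + 1231889) - 573606 = ((-4 + 6)*(-39 - (5 - 1)) + 1231889) - 573606 = (2*(-39 - 1*4) + 1231889) - 573606 = (2*(-39 - 4) + 1231889) - 573606 = (2*(-43) + 1231889) - 573606 = (-86 + 1231889) - 573606 = 1231803 - 573606 = 658197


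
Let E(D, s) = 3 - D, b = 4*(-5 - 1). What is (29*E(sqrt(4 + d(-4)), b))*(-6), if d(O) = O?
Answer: -522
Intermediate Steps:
b = -24 (b = 4*(-6) = -24)
(29*E(sqrt(4 + d(-4)), b))*(-6) = (29*(3 - sqrt(4 - 4)))*(-6) = (29*(3 - sqrt(0)))*(-6) = (29*(3 - 1*0))*(-6) = (29*(3 + 0))*(-6) = (29*3)*(-6) = 87*(-6) = -522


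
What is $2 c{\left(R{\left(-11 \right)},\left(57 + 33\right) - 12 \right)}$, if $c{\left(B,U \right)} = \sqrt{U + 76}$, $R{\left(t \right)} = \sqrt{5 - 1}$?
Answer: $2 \sqrt{154} \approx 24.819$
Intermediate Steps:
$R{\left(t \right)} = 2$ ($R{\left(t \right)} = \sqrt{4} = 2$)
$c{\left(B,U \right)} = \sqrt{76 + U}$
$2 c{\left(R{\left(-11 \right)},\left(57 + 33\right) - 12 \right)} = 2 \sqrt{76 + \left(\left(57 + 33\right) - 12\right)} = 2 \sqrt{76 + \left(90 - 12\right)} = 2 \sqrt{76 + 78} = 2 \sqrt{154}$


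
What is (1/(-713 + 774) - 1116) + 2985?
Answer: 114010/61 ≈ 1869.0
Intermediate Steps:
(1/(-713 + 774) - 1116) + 2985 = (1/61 - 1116) + 2985 = -68075/61 + 2985 = 114010/61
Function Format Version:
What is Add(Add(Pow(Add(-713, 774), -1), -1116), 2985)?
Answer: Rational(114010, 61) ≈ 1869.0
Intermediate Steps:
Add(Add(Pow(Add(-713, 774), -1), -1116), 2985) = Add(Add(Pow(61, -1), -1116), 2985) = Add(Add(Rational(1, 61), -1116), 2985) = Add(Rational(-68075, 61), 2985) = Rational(114010, 61)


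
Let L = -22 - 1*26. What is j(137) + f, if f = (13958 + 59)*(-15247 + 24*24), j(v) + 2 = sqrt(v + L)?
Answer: -205643409 + sqrt(89) ≈ -2.0564e+8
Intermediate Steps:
L = -48 (L = -22 - 26 = -48)
j(v) = -2 + sqrt(-48 + v) (j(v) = -2 + sqrt(v - 48) = -2 + sqrt(-48 + v))
f = -205643407 (f = 14017*(-15247 + 576) = 14017*(-14671) = -205643407)
j(137) + f = (-2 + sqrt(-48 + 137)) - 205643407 = (-2 + sqrt(89)) - 205643407 = -205643409 + sqrt(89)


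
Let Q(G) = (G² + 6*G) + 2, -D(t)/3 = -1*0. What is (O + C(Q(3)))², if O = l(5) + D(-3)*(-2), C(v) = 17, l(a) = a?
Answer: 484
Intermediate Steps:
D(t) = 0 (D(t) = -(-3)*0 = -3*0 = 0)
Q(G) = 2 + G² + 6*G
O = 5 (O = 5 + 0*(-2) = 5 + 0 = 5)
(O + C(Q(3)))² = (5 + 17)² = 22² = 484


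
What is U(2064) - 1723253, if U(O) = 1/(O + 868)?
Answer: -5052577795/2932 ≈ -1.7233e+6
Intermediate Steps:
U(O) = 1/(868 + O)
U(2064) - 1723253 = 1/(868 + 2064) - 1723253 = 1/2932 - 1723253 = -5052577795/2932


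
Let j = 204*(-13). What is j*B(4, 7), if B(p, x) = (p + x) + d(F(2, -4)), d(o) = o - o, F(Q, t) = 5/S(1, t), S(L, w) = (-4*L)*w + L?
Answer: -29172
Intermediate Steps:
j = -2652
S(L, w) = L - 4*L*w (S(L, w) = -4*L*w + L = L - 4*L*w)
F(Q, t) = 5/(1 - 4*t) (F(Q, t) = 5/((1*(1 - 4*t))) = 5/(1 - 4*t))
d(o) = 0
B(p, x) = p + x (B(p, x) = (p + x) + 0 = p + x)
j*B(4, 7) = -2652*(4 + 7) = -2652*11 = -29172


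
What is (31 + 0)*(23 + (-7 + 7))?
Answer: 713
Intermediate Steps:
(31 + 0)*(23 + (-7 + 7)) = 31*(23 + 0) = 31*23 = 713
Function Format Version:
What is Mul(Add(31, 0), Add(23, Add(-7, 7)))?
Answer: 713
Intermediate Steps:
Mul(Add(31, 0), Add(23, Add(-7, 7))) = Mul(31, Add(23, 0)) = Mul(31, 23) = 713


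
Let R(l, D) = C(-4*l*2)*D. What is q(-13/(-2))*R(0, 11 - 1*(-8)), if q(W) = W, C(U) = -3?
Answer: -741/2 ≈ -370.50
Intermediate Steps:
R(l, D) = -3*D
q(-13/(-2))*R(0, 11 - 1*(-8)) = (-13/(-2))*(-3*(11 - 1*(-8))) = (-13*(-½))*(-3*(11 + 8)) = 13*(-3*19)/2 = (13/2)*(-57) = -741/2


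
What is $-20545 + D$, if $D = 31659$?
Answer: $11114$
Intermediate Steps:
$-20545 + D = -20545 + 31659 = 11114$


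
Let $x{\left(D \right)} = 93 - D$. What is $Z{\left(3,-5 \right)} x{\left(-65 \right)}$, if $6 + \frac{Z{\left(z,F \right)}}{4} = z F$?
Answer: $-13272$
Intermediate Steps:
$Z{\left(z,F \right)} = -24 + 4 F z$ ($Z{\left(z,F \right)} = -24 + 4 z F = -24 + 4 F z$)
$Z{\left(3,-5 \right)} x{\left(-65 \right)} = \left(-24 + 4 \left(-5\right) 3\right) \left(93 - -65\right) = \left(-24 - 60\right) \left(93 + 65\right) = \left(-84\right) 158 = -13272$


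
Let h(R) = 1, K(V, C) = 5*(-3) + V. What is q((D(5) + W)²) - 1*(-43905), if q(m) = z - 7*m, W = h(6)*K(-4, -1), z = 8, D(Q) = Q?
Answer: 42541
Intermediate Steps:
K(V, C) = -15 + V
W = -19 (W = 1*(-15 - 4) = 1*(-19) = -19)
q(m) = 8 - 7*m
q((D(5) + W)²) - 1*(-43905) = (8 - 7*(5 - 19)²) - 1*(-43905) = (8 - 7*(-14)²) + 43905 = (8 - 7*196) + 43905 = (8 - 1372) + 43905 = -1364 + 43905 = 42541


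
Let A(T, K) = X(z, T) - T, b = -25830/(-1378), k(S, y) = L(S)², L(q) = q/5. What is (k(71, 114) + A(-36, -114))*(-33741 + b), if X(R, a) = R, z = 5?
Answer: -140941289844/17225 ≈ -8.1824e+6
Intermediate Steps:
L(q) = q/5 (L(q) = q*(⅕) = q/5)
k(S, y) = S²/25 (k(S, y) = (S/5)² = S²/25)
b = 12915/689 (b = -25830*(-1/1378) = 12915/689 ≈ 18.745)
A(T, K) = 5 - T
(k(71, 114) + A(-36, -114))*(-33741 + b) = ((1/25)*71² + (5 - 1*(-36)))*(-33741 + 12915/689) = ((1/25)*5041 + (5 + 36))*(-23234634/689) = (5041/25 + 41)*(-23234634/689) = (6066/25)*(-23234634/689) = -140941289844/17225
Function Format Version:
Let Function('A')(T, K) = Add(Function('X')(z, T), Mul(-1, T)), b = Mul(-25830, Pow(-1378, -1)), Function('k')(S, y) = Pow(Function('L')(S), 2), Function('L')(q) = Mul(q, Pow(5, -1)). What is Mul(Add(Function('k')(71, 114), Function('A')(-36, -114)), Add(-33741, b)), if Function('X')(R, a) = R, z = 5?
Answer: Rational(-140941289844, 17225) ≈ -8.1824e+6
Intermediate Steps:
Function('L')(q) = Mul(Rational(1, 5), q) (Function('L')(q) = Mul(q, Rational(1, 5)) = Mul(Rational(1, 5), q))
Function('k')(S, y) = Mul(Rational(1, 25), Pow(S, 2)) (Function('k')(S, y) = Pow(Mul(Rational(1, 5), S), 2) = Mul(Rational(1, 25), Pow(S, 2)))
b = Rational(12915, 689) (b = Mul(-25830, Rational(-1, 1378)) = Rational(12915, 689) ≈ 18.745)
Function('A')(T, K) = Add(5, Mul(-1, T))
Mul(Add(Function('k')(71, 114), Function('A')(-36, -114)), Add(-33741, b)) = Mul(Add(Mul(Rational(1, 25), Pow(71, 2)), Add(5, Mul(-1, -36))), Add(-33741, Rational(12915, 689))) = Mul(Add(Mul(Rational(1, 25), 5041), Add(5, 36)), Rational(-23234634, 689)) = Mul(Add(Rational(5041, 25), 41), Rational(-23234634, 689)) = Mul(Rational(6066, 25), Rational(-23234634, 689)) = Rational(-140941289844, 17225)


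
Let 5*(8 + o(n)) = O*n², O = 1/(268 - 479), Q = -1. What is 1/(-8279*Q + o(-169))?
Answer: 1055/8697344 ≈ 0.00012130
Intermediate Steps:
O = -1/211 (O = 1/(-211) = -1/211 ≈ -0.0047393)
o(n) = -8 - n²/1055 (o(n) = -8 + (-n²/211)/5 = -8 - n²/1055)
1/(-8279*Q + o(-169)) = 1/(-8279*(-1) + (-8 - 1/1055*(-169)²)) = 1/(8279 + (-8 - 1/1055*28561)) = 1/(8279 + (-8 - 28561/1055)) = 1/(8279 - 37001/1055) = 1/(8697344/1055) = 1055/8697344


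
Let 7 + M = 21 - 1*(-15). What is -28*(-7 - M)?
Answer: 1008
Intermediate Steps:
M = 29 (M = -7 + (21 - 1*(-15)) = -7 + (21 + 15) = -7 + 36 = 29)
-28*(-7 - M) = -28*(-7 - 1*29) = -28*(-7 - 29) = -28*(-36) = 1008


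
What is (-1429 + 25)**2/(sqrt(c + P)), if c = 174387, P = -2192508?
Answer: -657072*I*sqrt(2018121)/672707 ≈ -1387.6*I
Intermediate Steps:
(-1429 + 25)**2/(sqrt(c + P)) = (-1429 + 25)**2/(sqrt(174387 - 2192508)) = (-1404)**2/(sqrt(-2018121)) = 1971216/((I*sqrt(2018121))) = 1971216*(-I*sqrt(2018121)/2018121) = -657072*I*sqrt(2018121)/672707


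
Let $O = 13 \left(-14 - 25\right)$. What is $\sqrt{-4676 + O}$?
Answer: $i \sqrt{5183} \approx 71.993 i$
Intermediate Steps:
$O = -507$ ($O = 13 \left(-39\right) = -507$)
$\sqrt{-4676 + O} = \sqrt{-4676 - 507} = \sqrt{-5183} = i \sqrt{5183}$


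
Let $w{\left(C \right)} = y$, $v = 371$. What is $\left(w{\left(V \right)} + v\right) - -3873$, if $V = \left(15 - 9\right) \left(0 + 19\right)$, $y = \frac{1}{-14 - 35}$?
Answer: $\frac{207955}{49} \approx 4244.0$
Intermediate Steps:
$y = - \frac{1}{49}$ ($y = \frac{1}{-49} = - \frac{1}{49} \approx -0.020408$)
$V = 114$ ($V = 6 \cdot 19 = 114$)
$w{\left(C \right)} = - \frac{1}{49}$
$\left(w{\left(V \right)} + v\right) - -3873 = \left(- \frac{1}{49} + 371\right) - -3873 = \frac{18178}{49} + 3873 = \frac{207955}{49}$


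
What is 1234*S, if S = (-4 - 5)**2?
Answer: 99954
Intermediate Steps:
S = 81 (S = (-9)**2 = 81)
1234*S = 1234*81 = 99954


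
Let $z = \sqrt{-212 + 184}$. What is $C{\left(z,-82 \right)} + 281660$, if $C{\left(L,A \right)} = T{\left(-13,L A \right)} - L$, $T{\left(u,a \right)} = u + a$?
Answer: $281647 - 166 i \sqrt{7} \approx 2.8165 \cdot 10^{5} - 439.19 i$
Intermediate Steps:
$T{\left(u,a \right)} = a + u$
$z = 2 i \sqrt{7}$ ($z = \sqrt{-28} = 2 i \sqrt{7} \approx 5.2915 i$)
$C{\left(L,A \right)} = -13 - L + A L$ ($C{\left(L,A \right)} = \left(L A - 13\right) - L = \left(A L - 13\right) - L = \left(-13 + A L\right) - L = -13 - L + A L$)
$C{\left(z,-82 \right)} + 281660 = \left(-13 - 2 i \sqrt{7} - 82 \cdot 2 i \sqrt{7}\right) + 281660 = \left(-13 - 2 i \sqrt{7} - 164 i \sqrt{7}\right) + 281660 = \left(-13 - 166 i \sqrt{7}\right) + 281660 = 281647 - 166 i \sqrt{7}$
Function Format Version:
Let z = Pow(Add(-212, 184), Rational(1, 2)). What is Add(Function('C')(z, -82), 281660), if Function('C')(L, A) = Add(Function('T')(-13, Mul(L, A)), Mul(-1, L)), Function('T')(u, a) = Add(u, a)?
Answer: Add(281647, Mul(-166, I, Pow(7, Rational(1, 2)))) ≈ Add(2.8165e+5, Mul(-439.19, I))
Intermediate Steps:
Function('T')(u, a) = Add(a, u)
z = Mul(2, I, Pow(7, Rational(1, 2))) (z = Pow(-28, Rational(1, 2)) = Mul(2, I, Pow(7, Rational(1, 2))) ≈ Mul(5.2915, I))
Function('C')(L, A) = Add(-13, Mul(-1, L), Mul(A, L)) (Function('C')(L, A) = Add(Add(Mul(L, A), -13), Mul(-1, L)) = Add(Add(Mul(A, L), -13), Mul(-1, L)) = Add(Add(-13, Mul(A, L)), Mul(-1, L)) = Add(-13, Mul(-1, L), Mul(A, L)))
Add(Function('C')(z, -82), 281660) = Add(Add(-13, Mul(-1, Mul(2, I, Pow(7, Rational(1, 2)))), Mul(-82, Mul(2, I, Pow(7, Rational(1, 2))))), 281660) = Add(Add(-13, Mul(-2, I, Pow(7, Rational(1, 2))), Mul(-164, I, Pow(7, Rational(1, 2)))), 281660) = Add(Add(-13, Mul(-166, I, Pow(7, Rational(1, 2)))), 281660) = Add(281647, Mul(-166, I, Pow(7, Rational(1, 2))))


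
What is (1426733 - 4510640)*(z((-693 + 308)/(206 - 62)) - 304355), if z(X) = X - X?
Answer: 938602514985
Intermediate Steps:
z(X) = 0
(1426733 - 4510640)*(z((-693 + 308)/(206 - 62)) - 304355) = (1426733 - 4510640)*(0 - 304355) = -3083907*(-304355) = 938602514985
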